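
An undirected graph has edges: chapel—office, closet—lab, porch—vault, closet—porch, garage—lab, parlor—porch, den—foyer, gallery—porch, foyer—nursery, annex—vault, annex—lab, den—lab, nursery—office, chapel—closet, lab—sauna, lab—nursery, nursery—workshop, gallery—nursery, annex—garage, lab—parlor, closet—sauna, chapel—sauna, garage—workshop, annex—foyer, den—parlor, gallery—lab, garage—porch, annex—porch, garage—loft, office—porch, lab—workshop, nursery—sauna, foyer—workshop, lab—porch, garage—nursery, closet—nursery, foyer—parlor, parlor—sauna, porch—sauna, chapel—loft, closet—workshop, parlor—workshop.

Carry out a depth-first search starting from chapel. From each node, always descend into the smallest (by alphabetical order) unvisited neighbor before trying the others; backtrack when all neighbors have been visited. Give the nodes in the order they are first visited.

chapel -> closet -> lab -> annex -> foyer -> den -> parlor -> porch -> gallery -> nursery -> garage -> loft -> workshop -> office -> sauna -> vault

Visit chapel
chapel → closet
closet → lab
lab → annex
annex → foyer
foyer → den
den → parlor
parlor → porch
porch → gallery
gallery → nursery
nursery → garage
garage → loft
garage → workshop
nursery → office
nursery → sauna
porch → vault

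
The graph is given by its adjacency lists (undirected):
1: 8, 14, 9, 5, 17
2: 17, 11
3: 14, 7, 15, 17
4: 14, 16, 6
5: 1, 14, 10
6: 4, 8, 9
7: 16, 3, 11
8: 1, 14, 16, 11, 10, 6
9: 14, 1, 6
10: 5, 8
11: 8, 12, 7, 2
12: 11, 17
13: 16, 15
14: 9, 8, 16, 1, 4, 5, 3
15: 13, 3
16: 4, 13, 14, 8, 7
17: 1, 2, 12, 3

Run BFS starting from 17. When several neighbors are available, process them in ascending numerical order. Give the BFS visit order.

Visit 17; enqueue 1, 2, 3, 12 → queue [1, 2, 3, 12]
Visit 1; enqueue 5, 8, 9, 14 → queue [2, 3, 12, 5, 8, 9, 14]
Visit 2; enqueue 11 → queue [3, 12, 5, 8, 9, 14, 11]
Visit 3; enqueue 7, 15 → queue [12, 5, 8, 9, 14, 11, 7, 15]
Visit 12 → queue [5, 8, 9, 14, 11, 7, 15]
Visit 5; enqueue 10 → queue [8, 9, 14, 11, 7, 15, 10]
Visit 8; enqueue 6, 16 → queue [9, 14, 11, 7, 15, 10, 6, 16]
Visit 9 → queue [14, 11, 7, 15, 10, 6, 16]
Visit 14; enqueue 4 → queue [11, 7, 15, 10, 6, 16, 4]
Visit 11 → queue [7, 15, 10, 6, 16, 4]
Visit 7 → queue [15, 10, 6, 16, 4]
Visit 15; enqueue 13 → queue [10, 6, 16, 4, 13]
Visit 10 → queue [6, 16, 4, 13]
Visit 6 → queue [16, 4, 13]
Visit 16 → queue [4, 13]
Visit 4 → queue [13]
Visit 13 → queue []

17, 1, 2, 3, 12, 5, 8, 9, 14, 11, 7, 15, 10, 6, 16, 4, 13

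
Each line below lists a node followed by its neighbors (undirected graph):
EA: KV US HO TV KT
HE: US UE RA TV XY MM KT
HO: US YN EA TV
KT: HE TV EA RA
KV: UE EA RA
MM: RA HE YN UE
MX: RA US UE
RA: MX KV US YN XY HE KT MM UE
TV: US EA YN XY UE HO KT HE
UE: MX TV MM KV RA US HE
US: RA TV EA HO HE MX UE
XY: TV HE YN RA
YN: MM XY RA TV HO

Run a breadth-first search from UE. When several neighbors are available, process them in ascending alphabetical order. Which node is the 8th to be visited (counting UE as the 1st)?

Visit UE; enqueue HE, KV, MM, MX, RA, TV, US → queue [HE, KV, MM, MX, RA, TV, US]
Visit HE; enqueue KT, XY → queue [KV, MM, MX, RA, TV, US, KT, XY]
Visit KV; enqueue EA → queue [MM, MX, RA, TV, US, KT, XY, EA]
Visit MM; enqueue YN → queue [MX, RA, TV, US, KT, XY, EA, YN]
Visit MX → queue [RA, TV, US, KT, XY, EA, YN]
Visit RA → queue [TV, US, KT, XY, EA, YN]
Visit TV; enqueue HO → queue [US, KT, XY, EA, YN, HO]
Visit US → queue [KT, XY, EA, YN, HO]
Visit KT → queue [XY, EA, YN, HO]
Visit XY → queue [EA, YN, HO]
Visit EA → queue [YN, HO]
Visit YN → queue [HO]
Visit HO → queue []

Visit order: UE, HE, KV, MM, MX, RA, TV, US, KT, XY, EA, YN, HO

US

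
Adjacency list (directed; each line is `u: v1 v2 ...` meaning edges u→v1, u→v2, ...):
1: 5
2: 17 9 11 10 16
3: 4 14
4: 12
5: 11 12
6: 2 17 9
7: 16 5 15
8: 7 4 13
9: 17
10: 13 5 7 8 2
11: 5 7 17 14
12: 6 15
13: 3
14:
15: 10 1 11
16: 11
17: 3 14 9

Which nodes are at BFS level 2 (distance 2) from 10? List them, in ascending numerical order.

Level 0: 10
Level 1: 2, 5, 7, 8, 13
Level 2: 3, 4, 9, 11, 12, 15, 16, 17
Level 3: 1, 6, 14

3, 4, 9, 11, 12, 15, 16, 17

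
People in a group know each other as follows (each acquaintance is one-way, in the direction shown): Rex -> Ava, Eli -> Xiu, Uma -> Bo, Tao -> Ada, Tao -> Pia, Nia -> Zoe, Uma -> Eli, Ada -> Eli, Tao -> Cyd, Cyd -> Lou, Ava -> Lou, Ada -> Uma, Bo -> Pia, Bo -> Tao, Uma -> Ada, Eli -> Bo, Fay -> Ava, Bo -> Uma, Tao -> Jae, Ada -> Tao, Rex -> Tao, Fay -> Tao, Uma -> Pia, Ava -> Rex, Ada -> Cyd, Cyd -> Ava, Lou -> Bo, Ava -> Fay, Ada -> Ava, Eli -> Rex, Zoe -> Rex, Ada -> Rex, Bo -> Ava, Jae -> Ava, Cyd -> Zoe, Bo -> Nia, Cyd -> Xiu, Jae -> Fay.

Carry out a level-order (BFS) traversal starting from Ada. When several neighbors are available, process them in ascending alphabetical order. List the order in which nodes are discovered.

Ada, Ava, Cyd, Eli, Rex, Tao, Uma, Fay, Lou, Xiu, Zoe, Bo, Jae, Pia, Nia

Visit Ada; enqueue Ava, Cyd, Eli, Rex, Tao, Uma → queue [Ava, Cyd, Eli, Rex, Tao, Uma]
Visit Ava; enqueue Fay, Lou → queue [Cyd, Eli, Rex, Tao, Uma, Fay, Lou]
Visit Cyd; enqueue Xiu, Zoe → queue [Eli, Rex, Tao, Uma, Fay, Lou, Xiu, Zoe]
Visit Eli; enqueue Bo → queue [Rex, Tao, Uma, Fay, Lou, Xiu, Zoe, Bo]
Visit Rex → queue [Tao, Uma, Fay, Lou, Xiu, Zoe, Bo]
Visit Tao; enqueue Jae, Pia → queue [Uma, Fay, Lou, Xiu, Zoe, Bo, Jae, Pia]
Visit Uma → queue [Fay, Lou, Xiu, Zoe, Bo, Jae, Pia]
Visit Fay → queue [Lou, Xiu, Zoe, Bo, Jae, Pia]
Visit Lou → queue [Xiu, Zoe, Bo, Jae, Pia]
Visit Xiu → queue [Zoe, Bo, Jae, Pia]
Visit Zoe → queue [Bo, Jae, Pia]
Visit Bo; enqueue Nia → queue [Jae, Pia, Nia]
Visit Jae → queue [Pia, Nia]
Visit Pia → queue [Nia]
Visit Nia → queue []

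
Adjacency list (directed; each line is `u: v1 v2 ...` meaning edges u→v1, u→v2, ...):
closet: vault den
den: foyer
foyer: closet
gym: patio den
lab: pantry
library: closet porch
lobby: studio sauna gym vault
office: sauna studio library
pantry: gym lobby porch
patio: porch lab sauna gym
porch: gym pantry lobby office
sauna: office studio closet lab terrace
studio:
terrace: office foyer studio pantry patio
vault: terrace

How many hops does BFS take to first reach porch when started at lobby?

Level 0: lobby
Level 1: gym, sauna, studio, vault
Level 2: closet, den, lab, office, patio, terrace
Level 3: foyer, library, pantry, porch
porch first appears at level 3.

3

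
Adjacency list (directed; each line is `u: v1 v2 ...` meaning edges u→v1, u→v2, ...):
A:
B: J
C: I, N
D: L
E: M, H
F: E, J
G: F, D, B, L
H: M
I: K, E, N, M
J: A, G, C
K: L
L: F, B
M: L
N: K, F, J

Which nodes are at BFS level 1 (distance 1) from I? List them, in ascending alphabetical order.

E, K, M, N

Level 0: I
Level 1: E, K, M, N
Level 2: F, H, J, L
Level 3: A, B, C, G
Level 4: D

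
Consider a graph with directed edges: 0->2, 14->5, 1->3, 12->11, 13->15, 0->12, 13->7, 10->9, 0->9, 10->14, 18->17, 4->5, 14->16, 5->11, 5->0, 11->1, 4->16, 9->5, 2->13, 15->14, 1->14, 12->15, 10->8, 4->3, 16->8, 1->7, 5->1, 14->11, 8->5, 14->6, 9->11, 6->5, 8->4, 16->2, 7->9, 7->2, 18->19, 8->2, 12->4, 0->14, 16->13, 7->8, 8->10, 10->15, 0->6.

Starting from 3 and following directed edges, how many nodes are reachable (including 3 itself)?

BFS from 3 visits: 3
Reachable nodes: 1 of 20 total.

1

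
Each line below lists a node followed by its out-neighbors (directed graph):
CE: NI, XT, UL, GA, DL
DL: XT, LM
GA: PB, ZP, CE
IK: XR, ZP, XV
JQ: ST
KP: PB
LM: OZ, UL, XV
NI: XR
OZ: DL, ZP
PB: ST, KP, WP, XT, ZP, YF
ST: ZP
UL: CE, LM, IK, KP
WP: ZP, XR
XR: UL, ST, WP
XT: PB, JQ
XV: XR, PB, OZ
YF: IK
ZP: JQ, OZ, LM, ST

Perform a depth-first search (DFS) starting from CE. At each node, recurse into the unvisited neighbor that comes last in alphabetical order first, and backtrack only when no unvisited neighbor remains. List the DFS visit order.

CE, XT, PB, ZP, ST, OZ, DL, LM, XV, XR, WP, UL, KP, IK, JQ, YF, NI, GA

Visit CE
CE → XT
XT → PB
PB → ZP
ZP → ST
ZP → OZ
OZ → DL
DL → LM
LM → XV
XV → XR
XR → WP
XR → UL
UL → KP
UL → IK
ZP → JQ
PB → YF
CE → NI
CE → GA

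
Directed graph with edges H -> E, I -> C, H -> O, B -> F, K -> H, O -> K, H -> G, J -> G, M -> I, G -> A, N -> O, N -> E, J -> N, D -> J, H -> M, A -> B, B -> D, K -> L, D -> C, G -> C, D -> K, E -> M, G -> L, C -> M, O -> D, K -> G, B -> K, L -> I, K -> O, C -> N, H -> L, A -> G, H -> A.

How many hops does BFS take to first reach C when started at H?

Level 0: H
Level 1: A, E, G, L, M, O
Level 2: B, C, D, I, K
Level 3: F, J, N
C first appears at level 2.

2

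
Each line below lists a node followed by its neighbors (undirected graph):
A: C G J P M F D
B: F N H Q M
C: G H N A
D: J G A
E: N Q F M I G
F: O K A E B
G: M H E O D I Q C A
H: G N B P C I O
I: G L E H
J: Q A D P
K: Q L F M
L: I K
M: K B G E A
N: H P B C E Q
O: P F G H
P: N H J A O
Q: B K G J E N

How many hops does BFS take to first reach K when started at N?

2

Level 0: N
Level 1: B, C, E, H, P, Q
Level 2: A, F, G, I, J, K, M, O
Level 3: D, L
K first appears at level 2.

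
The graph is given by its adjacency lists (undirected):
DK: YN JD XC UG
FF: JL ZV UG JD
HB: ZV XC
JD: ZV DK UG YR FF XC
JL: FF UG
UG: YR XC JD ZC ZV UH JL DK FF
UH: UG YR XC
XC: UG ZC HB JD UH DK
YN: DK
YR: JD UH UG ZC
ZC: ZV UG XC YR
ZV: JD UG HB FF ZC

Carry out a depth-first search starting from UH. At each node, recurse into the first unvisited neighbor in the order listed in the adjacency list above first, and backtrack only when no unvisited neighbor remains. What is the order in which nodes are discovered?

Visit UH
UH → UG
UG → YR
YR → JD
JD → ZV
ZV → HB
HB → XC
XC → ZC
XC → DK
DK → YN
ZV → FF
FF → JL

UH -> UG -> YR -> JD -> ZV -> HB -> XC -> ZC -> DK -> YN -> FF -> JL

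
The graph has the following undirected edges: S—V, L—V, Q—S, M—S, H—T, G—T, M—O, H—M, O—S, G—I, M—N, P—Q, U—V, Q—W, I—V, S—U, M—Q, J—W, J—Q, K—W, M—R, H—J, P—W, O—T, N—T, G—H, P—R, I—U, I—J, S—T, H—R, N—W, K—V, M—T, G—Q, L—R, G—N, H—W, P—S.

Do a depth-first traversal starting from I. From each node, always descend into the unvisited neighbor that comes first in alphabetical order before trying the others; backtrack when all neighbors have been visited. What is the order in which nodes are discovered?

Visit I
I → G
G → H
H → J
J → Q
Q → M
M → N
N → T
T → O
O → S
S → P
P → R
R → L
L → V
V → K
K → W
V → U

I, G, H, J, Q, M, N, T, O, S, P, R, L, V, K, W, U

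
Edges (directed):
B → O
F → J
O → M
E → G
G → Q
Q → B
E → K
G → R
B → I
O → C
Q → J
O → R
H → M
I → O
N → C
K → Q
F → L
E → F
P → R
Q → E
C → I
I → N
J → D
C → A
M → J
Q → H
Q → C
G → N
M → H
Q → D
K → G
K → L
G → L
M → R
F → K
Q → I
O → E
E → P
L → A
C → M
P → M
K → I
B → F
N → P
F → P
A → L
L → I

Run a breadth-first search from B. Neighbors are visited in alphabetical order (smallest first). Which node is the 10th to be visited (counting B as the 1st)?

C

Visit B; enqueue F, I, O → queue [F, I, O]
Visit F; enqueue J, K, L, P → queue [I, O, J, K, L, P]
Visit I; enqueue N → queue [O, J, K, L, P, N]
Visit O; enqueue C, E, M, R → queue [J, K, L, P, N, C, E, M, R]
Visit J; enqueue D → queue [K, L, P, N, C, E, M, R, D]
Visit K; enqueue G, Q → queue [L, P, N, C, E, M, R, D, G, Q]
Visit L; enqueue A → queue [P, N, C, E, M, R, D, G, Q, A]
Visit P → queue [N, C, E, M, R, D, G, Q, A]
Visit N → queue [C, E, M, R, D, G, Q, A]
Visit C → queue [E, M, R, D, G, Q, A]
Visit E → queue [M, R, D, G, Q, A]
Visit M; enqueue H → queue [R, D, G, Q, A, H]
Visit R → queue [D, G, Q, A, H]
Visit D → queue [G, Q, A, H]
Visit G → queue [Q, A, H]
Visit Q → queue [A, H]
Visit A → queue [H]
Visit H → queue []

Visit order: B, F, I, O, J, K, L, P, N, C, E, M, R, D, G, Q, A, H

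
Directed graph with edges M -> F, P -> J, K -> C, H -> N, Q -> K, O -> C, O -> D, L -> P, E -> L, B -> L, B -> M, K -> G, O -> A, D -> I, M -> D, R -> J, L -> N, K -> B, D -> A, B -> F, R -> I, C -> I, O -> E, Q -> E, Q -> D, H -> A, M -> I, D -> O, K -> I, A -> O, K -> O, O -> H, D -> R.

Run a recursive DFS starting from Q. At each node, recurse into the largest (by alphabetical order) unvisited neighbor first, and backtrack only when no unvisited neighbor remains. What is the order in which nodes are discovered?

Q, K, O, H, N, A, E, L, P, J, D, R, I, C, G, B, M, F

Visit Q
Q → K
K → O
O → H
H → N
H → A
O → E
E → L
L → P
P → J
O → D
D → R
R → I
O → C
K → G
K → B
B → M
M → F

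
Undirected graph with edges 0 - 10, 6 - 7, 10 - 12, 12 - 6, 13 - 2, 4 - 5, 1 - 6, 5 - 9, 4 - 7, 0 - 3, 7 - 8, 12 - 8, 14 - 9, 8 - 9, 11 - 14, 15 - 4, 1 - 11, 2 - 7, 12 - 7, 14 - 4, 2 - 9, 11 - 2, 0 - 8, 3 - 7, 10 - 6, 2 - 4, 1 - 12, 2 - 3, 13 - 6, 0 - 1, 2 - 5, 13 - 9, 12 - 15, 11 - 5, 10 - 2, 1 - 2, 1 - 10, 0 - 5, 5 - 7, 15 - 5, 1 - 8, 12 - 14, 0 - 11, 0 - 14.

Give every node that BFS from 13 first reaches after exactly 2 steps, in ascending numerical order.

Level 0: 13
Level 1: 2, 6, 9
Level 2: 1, 3, 4, 5, 7, 8, 10, 11, 12, 14
Level 3: 0, 15

1, 3, 4, 5, 7, 8, 10, 11, 12, 14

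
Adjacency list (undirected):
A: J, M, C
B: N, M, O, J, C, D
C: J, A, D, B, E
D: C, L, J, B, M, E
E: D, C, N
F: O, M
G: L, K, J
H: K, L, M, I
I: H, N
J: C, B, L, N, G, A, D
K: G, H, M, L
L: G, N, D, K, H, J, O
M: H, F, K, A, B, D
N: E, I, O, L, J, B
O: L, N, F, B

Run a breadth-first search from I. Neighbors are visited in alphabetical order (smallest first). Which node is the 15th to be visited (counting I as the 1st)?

Visit I; enqueue H, N → queue [H, N]
Visit H; enqueue K, L, M → queue [N, K, L, M]
Visit N; enqueue B, E, J, O → queue [K, L, M, B, E, J, O]
Visit K; enqueue G → queue [L, M, B, E, J, O, G]
Visit L; enqueue D → queue [M, B, E, J, O, G, D]
Visit M; enqueue A, F → queue [B, E, J, O, G, D, A, F]
Visit B; enqueue C → queue [E, J, O, G, D, A, F, C]
Visit E → queue [J, O, G, D, A, F, C]
Visit J → queue [O, G, D, A, F, C]
Visit O → queue [G, D, A, F, C]
Visit G → queue [D, A, F, C]
Visit D → queue [A, F, C]
Visit A → queue [F, C]
Visit F → queue [C]
Visit C → queue []

Visit order: I, H, N, K, L, M, B, E, J, O, G, D, A, F, C

C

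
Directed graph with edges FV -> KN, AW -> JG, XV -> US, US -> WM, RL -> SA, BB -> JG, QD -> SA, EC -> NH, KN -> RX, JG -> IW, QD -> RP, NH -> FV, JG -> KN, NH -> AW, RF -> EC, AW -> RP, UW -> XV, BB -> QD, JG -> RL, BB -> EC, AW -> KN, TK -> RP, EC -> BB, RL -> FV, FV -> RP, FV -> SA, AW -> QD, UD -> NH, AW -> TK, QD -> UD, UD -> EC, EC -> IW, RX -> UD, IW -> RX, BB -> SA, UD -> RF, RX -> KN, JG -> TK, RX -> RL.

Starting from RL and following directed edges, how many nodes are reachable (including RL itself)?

16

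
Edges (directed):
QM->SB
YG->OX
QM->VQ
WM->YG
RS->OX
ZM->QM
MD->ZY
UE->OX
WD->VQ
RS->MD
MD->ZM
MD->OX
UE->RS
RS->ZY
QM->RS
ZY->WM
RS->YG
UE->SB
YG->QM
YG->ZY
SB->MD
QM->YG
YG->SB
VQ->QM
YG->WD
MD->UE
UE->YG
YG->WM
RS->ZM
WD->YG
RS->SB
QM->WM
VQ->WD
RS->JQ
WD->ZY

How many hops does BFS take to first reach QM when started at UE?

2

Level 0: UE
Level 1: OX, RS, SB, YG
Level 2: JQ, MD, QM, WD, WM, ZM, ZY
Level 3: VQ
QM first appears at level 2.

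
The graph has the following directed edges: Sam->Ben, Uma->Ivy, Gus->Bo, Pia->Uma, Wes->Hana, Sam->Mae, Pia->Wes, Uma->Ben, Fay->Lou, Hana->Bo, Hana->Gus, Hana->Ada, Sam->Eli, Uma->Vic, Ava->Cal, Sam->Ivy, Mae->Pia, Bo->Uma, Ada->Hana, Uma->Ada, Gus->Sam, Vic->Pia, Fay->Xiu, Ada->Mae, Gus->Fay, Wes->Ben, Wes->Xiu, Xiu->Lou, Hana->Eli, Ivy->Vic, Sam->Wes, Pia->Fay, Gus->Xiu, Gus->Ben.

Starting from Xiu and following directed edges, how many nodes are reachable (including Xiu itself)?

BFS from Xiu visits: Xiu, Lou
Reachable nodes: 2 of 18 total.

2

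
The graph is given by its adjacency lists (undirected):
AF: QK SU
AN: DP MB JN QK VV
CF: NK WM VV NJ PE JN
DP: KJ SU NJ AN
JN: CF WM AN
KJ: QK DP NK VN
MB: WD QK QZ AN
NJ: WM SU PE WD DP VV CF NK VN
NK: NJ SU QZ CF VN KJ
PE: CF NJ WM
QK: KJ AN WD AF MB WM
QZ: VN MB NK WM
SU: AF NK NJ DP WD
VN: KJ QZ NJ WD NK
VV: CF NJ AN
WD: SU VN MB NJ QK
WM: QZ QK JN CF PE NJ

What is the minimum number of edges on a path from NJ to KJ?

Level 0: NJ
Level 1: CF, DP, NK, PE, SU, VN, VV, WD, WM
Level 2: AF, AN, JN, KJ, MB, QK, QZ
KJ first appears at level 2.

2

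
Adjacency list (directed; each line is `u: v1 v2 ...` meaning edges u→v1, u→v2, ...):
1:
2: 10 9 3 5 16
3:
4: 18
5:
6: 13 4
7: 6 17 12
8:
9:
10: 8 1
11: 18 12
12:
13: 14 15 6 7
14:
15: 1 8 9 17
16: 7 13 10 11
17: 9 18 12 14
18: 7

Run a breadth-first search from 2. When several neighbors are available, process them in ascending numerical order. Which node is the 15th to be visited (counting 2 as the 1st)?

18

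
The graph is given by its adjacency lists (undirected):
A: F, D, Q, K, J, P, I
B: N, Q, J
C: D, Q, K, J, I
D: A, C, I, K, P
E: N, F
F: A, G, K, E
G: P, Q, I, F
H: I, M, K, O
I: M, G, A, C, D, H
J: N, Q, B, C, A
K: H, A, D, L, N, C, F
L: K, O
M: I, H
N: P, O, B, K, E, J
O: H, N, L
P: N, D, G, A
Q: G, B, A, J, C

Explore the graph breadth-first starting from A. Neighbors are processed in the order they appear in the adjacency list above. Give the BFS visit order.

A, F, D, Q, K, J, P, I, G, E, C, B, H, L, N, M, O

Visit A; enqueue F, D, Q, K, J, P, I → queue [F, D, Q, K, J, P, I]
Visit F; enqueue G, E → queue [D, Q, K, J, P, I, G, E]
Visit D; enqueue C → queue [Q, K, J, P, I, G, E, C]
Visit Q; enqueue B → queue [K, J, P, I, G, E, C, B]
Visit K; enqueue H, L, N → queue [J, P, I, G, E, C, B, H, L, N]
Visit J → queue [P, I, G, E, C, B, H, L, N]
Visit P → queue [I, G, E, C, B, H, L, N]
Visit I; enqueue M → queue [G, E, C, B, H, L, N, M]
Visit G → queue [E, C, B, H, L, N, M]
Visit E → queue [C, B, H, L, N, M]
Visit C → queue [B, H, L, N, M]
Visit B → queue [H, L, N, M]
Visit H; enqueue O → queue [L, N, M, O]
Visit L → queue [N, M, O]
Visit N → queue [M, O]
Visit M → queue [O]
Visit O → queue []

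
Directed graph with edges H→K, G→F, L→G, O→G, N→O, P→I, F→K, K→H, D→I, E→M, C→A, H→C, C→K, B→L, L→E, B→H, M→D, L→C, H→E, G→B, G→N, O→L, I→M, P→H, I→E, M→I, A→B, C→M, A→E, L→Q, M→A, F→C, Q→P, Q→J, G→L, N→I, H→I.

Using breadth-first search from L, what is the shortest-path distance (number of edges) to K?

Level 0: L
Level 1: C, E, G, Q
Level 2: A, B, F, J, K, M, N, P
Level 3: D, H, I, O
K first appears at level 2.

2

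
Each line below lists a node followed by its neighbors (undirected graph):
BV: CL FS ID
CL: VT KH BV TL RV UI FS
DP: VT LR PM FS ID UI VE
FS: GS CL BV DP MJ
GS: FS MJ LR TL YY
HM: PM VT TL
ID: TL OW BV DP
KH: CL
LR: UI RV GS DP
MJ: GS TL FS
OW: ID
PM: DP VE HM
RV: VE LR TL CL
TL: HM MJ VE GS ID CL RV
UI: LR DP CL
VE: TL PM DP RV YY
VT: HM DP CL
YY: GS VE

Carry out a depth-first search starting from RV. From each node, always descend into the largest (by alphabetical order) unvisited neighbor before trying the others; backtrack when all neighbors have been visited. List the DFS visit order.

RV -> VE -> YY -> GS -> TL -> MJ -> FS -> DP -> VT -> HM -> PM -> CL -> UI -> LR -> KH -> BV -> ID -> OW

Visit RV
RV → VE
VE → YY
YY → GS
GS → TL
TL → MJ
MJ → FS
FS → DP
DP → VT
VT → HM
HM → PM
VT → CL
CL → UI
UI → LR
CL → KH
CL → BV
BV → ID
ID → OW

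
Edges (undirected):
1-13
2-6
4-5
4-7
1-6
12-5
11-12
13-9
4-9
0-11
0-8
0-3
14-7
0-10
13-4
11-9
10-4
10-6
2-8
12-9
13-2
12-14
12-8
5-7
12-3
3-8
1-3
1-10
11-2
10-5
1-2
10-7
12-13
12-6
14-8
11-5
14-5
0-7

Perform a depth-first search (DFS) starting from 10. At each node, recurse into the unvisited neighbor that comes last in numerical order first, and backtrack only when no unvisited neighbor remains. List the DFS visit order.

10 7 14 12 13 9 11 5 4 2 8 3 1 6 0

Visit 10
10 → 7
7 → 14
14 → 12
12 → 13
13 → 9
9 → 11
11 → 5
5 → 4
11 → 2
2 → 8
8 → 3
3 → 1
1 → 6
3 → 0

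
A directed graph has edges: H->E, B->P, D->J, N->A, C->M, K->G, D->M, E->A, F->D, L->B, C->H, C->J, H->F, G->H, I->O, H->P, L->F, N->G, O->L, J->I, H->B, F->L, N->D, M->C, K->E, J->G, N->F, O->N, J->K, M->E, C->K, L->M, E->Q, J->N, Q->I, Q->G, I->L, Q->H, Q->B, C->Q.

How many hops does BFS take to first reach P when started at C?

2

Level 0: C
Level 1: H, J, K, M, Q
Level 2: B, E, F, G, I, N, P
Level 3: A, D, L, O
P first appears at level 2.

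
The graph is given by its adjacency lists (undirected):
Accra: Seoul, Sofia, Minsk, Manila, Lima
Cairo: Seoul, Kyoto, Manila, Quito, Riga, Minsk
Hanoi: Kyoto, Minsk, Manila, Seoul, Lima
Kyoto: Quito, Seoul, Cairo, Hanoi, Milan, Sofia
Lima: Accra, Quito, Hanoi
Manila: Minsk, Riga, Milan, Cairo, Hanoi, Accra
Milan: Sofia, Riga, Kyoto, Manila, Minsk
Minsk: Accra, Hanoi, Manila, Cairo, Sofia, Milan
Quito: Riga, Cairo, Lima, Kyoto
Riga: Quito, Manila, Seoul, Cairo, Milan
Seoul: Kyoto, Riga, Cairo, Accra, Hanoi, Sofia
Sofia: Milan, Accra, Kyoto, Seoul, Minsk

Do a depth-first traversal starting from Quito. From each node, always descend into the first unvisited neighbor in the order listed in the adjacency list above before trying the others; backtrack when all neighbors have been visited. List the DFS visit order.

Quito, Riga, Manila, Minsk, Accra, Seoul, Kyoto, Cairo, Hanoi, Lima, Milan, Sofia

Visit Quito
Quito → Riga
Riga → Manila
Manila → Minsk
Minsk → Accra
Accra → Seoul
Seoul → Kyoto
Kyoto → Cairo
Kyoto → Hanoi
Hanoi → Lima
Kyoto → Milan
Milan → Sofia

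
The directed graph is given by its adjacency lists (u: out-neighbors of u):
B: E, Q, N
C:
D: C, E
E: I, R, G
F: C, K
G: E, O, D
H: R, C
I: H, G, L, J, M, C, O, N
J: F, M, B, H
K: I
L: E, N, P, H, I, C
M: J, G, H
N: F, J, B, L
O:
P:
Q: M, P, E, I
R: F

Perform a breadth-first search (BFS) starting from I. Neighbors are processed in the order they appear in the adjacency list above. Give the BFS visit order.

I, H, G, L, J, M, C, O, N, R, E, D, P, F, B, K, Q

Visit I; enqueue H, G, L, J, M, C, O, N → queue [H, G, L, J, M, C, O, N]
Visit H; enqueue R → queue [G, L, J, M, C, O, N, R]
Visit G; enqueue E, D → queue [L, J, M, C, O, N, R, E, D]
Visit L; enqueue P → queue [J, M, C, O, N, R, E, D, P]
Visit J; enqueue F, B → queue [M, C, O, N, R, E, D, P, F, B]
Visit M → queue [C, O, N, R, E, D, P, F, B]
Visit C → queue [O, N, R, E, D, P, F, B]
Visit O → queue [N, R, E, D, P, F, B]
Visit N → queue [R, E, D, P, F, B]
Visit R → queue [E, D, P, F, B]
Visit E → queue [D, P, F, B]
Visit D → queue [P, F, B]
Visit P → queue [F, B]
Visit F; enqueue K → queue [B, K]
Visit B; enqueue Q → queue [K, Q]
Visit K → queue [Q]
Visit Q → queue []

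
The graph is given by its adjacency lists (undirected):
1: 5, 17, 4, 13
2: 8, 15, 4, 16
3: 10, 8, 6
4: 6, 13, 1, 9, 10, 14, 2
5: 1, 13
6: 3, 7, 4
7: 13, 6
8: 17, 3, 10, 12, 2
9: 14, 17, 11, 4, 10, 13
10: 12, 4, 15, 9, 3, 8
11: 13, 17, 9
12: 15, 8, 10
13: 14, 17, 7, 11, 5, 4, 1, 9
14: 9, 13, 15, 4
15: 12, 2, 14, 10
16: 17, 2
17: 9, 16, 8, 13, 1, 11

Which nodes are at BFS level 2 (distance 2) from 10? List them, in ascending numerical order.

Level 0: 10
Level 1: 3, 4, 8, 9, 12, 15
Level 2: 1, 2, 6, 11, 13, 14, 17
Level 3: 5, 7, 16

1, 2, 6, 11, 13, 14, 17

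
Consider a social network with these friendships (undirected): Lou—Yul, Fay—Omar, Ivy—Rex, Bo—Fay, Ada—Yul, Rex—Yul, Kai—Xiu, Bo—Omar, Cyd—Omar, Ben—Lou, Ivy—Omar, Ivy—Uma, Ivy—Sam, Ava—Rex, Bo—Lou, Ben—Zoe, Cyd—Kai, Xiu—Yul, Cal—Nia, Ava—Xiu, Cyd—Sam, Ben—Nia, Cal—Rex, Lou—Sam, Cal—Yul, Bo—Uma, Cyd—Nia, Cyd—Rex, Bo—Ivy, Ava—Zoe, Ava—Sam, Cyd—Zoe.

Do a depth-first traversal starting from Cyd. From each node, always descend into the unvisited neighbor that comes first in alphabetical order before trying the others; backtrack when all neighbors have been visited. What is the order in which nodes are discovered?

Visit Cyd
Cyd → Kai
Kai → Xiu
Xiu → Ava
Ava → Rex
Rex → Cal
Cal → Nia
Nia → Ben
Ben → Lou
Lou → Bo
Bo → Fay
Fay → Omar
Omar → Ivy
Ivy → Sam
Ivy → Uma
Lou → Yul
Yul → Ada
Ben → Zoe

Cyd -> Kai -> Xiu -> Ava -> Rex -> Cal -> Nia -> Ben -> Lou -> Bo -> Fay -> Omar -> Ivy -> Sam -> Uma -> Yul -> Ada -> Zoe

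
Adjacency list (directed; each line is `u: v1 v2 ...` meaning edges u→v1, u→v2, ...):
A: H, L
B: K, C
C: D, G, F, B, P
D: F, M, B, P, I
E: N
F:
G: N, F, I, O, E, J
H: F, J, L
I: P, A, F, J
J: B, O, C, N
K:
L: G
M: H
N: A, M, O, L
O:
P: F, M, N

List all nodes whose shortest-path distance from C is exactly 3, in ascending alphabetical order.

A, H, L

Level 0: C
Level 1: B, D, F, G, P
Level 2: E, I, J, K, M, N, O
Level 3: A, H, L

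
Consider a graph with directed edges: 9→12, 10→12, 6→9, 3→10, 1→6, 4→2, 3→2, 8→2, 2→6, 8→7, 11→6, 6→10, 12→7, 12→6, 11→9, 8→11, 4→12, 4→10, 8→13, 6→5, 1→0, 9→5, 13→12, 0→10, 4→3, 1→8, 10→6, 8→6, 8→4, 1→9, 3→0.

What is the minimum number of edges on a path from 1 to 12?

Level 0: 1
Level 1: 0, 6, 8, 9
Level 2: 2, 4, 5, 7, 10, 11, 12, 13
Level 3: 3
12 first appears at level 2.

2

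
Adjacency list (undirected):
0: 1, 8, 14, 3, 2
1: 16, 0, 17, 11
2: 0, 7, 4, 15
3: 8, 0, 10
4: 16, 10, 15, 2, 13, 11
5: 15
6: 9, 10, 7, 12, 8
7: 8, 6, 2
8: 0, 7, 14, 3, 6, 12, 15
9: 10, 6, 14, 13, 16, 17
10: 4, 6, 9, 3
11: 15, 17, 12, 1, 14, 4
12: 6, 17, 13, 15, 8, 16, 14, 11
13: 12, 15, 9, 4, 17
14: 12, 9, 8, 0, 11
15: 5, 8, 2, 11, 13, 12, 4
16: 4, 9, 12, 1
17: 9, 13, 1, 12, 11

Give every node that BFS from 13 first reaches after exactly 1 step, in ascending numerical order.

4, 9, 12, 15, 17

Level 0: 13
Level 1: 4, 9, 12, 15, 17
Level 2: 1, 2, 5, 6, 8, 10, 11, 14, 16
Level 3: 0, 3, 7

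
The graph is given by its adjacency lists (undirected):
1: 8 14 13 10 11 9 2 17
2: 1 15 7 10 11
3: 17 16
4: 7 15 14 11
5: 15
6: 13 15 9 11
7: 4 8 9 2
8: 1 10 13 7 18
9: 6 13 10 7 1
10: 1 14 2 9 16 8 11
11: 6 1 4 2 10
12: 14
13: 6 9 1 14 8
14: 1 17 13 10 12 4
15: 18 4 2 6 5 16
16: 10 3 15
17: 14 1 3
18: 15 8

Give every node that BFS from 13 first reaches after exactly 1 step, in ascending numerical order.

1, 6, 8, 9, 14

Level 0: 13
Level 1: 1, 6, 8, 9, 14
Level 2: 2, 4, 7, 10, 11, 12, 15, 17, 18
Level 3: 3, 5, 16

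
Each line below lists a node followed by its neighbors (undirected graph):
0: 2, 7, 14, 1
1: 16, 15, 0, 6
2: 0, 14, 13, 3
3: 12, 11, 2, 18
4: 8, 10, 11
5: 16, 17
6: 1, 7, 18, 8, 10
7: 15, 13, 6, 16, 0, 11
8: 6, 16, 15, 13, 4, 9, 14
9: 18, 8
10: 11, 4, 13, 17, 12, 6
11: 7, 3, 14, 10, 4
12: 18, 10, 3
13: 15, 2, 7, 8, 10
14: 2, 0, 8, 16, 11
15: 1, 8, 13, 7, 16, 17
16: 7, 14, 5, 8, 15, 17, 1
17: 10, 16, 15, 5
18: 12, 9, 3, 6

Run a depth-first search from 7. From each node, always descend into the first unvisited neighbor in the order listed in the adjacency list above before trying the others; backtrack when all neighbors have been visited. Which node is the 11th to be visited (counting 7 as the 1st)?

Visit 7
7 → 15
15 → 1
1 → 16
16 → 14
14 → 2
2 → 0
2 → 13
13 → 8
8 → 6
6 → 18
18 → 12
12 → 10
10 → 11
11 → 3
11 → 4
10 → 17
17 → 5
18 → 9

Visit order: 7, 15, 1, 16, 14, 2, 0, 13, 8, 6, 18, 12, 10, 11, 3, 4, 17, 5, 9

18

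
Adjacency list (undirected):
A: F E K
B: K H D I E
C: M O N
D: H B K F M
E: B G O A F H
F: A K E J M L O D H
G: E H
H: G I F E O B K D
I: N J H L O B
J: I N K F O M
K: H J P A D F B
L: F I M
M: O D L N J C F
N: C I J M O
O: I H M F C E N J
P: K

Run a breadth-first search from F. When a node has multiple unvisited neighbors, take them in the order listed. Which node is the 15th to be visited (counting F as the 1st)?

N

Visit F; enqueue A, K, E, J, M, L, O, D, H → queue [A, K, E, J, M, L, O, D, H]
Visit A → queue [K, E, J, M, L, O, D, H]
Visit K; enqueue P, B → queue [E, J, M, L, O, D, H, P, B]
Visit E; enqueue G → queue [J, M, L, O, D, H, P, B, G]
Visit J; enqueue I, N → queue [M, L, O, D, H, P, B, G, I, N]
Visit M; enqueue C → queue [L, O, D, H, P, B, G, I, N, C]
Visit L → queue [O, D, H, P, B, G, I, N, C]
Visit O → queue [D, H, P, B, G, I, N, C]
Visit D → queue [H, P, B, G, I, N, C]
Visit H → queue [P, B, G, I, N, C]
Visit P → queue [B, G, I, N, C]
Visit B → queue [G, I, N, C]
Visit G → queue [I, N, C]
Visit I → queue [N, C]
Visit N → queue [C]
Visit C → queue []

Visit order: F, A, K, E, J, M, L, O, D, H, P, B, G, I, N, C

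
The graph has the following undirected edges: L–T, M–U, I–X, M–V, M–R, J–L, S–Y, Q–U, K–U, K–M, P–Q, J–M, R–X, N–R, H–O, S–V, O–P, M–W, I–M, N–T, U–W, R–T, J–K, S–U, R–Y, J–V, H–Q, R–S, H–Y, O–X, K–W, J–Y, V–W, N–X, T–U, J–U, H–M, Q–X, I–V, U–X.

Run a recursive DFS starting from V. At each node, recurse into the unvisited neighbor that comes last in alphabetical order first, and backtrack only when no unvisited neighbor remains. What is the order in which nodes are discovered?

Visit V
V → W
W → U
U → X
X → R
R → Y
Y → S
Y → J
J → M
M → K
M → I
M → H
H → Q
Q → P
P → O
J → L
L → T
T → N

V → W → U → X → R → Y → S → J → M → K → I → H → Q → P → O → L → T → N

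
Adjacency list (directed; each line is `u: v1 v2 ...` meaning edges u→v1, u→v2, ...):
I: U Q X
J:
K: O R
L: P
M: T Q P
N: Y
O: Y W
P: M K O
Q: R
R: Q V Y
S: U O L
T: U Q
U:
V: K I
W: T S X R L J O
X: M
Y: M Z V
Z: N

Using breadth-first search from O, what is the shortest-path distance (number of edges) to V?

2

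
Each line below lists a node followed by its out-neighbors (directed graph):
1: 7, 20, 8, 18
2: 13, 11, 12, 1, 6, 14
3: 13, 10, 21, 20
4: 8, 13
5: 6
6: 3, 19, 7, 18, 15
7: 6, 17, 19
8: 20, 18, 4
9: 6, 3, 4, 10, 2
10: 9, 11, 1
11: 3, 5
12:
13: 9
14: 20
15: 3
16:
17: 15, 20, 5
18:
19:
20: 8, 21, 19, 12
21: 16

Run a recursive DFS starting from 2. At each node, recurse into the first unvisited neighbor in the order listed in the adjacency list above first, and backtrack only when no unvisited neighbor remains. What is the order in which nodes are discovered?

2 13 9 6 3 10 11 5 1 7 17 15 20 8 18 4 21 16 19 12 14

Visit 2
2 → 13
13 → 9
9 → 6
6 → 3
3 → 10
10 → 11
11 → 5
10 → 1
1 → 7
7 → 17
17 → 15
17 → 20
20 → 8
8 → 18
8 → 4
20 → 21
21 → 16
20 → 19
20 → 12
2 → 14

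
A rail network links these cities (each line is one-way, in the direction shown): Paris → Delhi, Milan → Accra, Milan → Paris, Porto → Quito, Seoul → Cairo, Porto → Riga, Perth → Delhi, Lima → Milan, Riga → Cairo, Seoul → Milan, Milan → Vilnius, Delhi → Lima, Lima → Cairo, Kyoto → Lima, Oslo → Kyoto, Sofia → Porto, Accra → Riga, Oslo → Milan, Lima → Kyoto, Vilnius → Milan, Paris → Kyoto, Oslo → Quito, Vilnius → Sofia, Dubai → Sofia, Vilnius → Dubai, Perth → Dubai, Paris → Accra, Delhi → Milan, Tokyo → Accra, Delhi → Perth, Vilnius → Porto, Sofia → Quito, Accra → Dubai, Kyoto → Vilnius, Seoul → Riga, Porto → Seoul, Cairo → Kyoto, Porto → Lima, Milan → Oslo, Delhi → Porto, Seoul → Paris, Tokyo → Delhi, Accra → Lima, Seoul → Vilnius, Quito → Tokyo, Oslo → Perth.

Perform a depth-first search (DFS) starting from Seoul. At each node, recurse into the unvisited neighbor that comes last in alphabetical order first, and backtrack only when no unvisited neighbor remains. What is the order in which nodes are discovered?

Seoul → Vilnius → Sofia → Quito → Tokyo → Delhi → Porto → Riga → Cairo → Kyoto → Lima → Milan → Paris → Accra → Dubai → Oslo → Perth

Visit Seoul
Seoul → Vilnius
Vilnius → Sofia
Sofia → Quito
Quito → Tokyo
Tokyo → Delhi
Delhi → Porto
Porto → Riga
Riga → Cairo
Cairo → Kyoto
Kyoto → Lima
Lima → Milan
Milan → Paris
Paris → Accra
Accra → Dubai
Milan → Oslo
Oslo → Perth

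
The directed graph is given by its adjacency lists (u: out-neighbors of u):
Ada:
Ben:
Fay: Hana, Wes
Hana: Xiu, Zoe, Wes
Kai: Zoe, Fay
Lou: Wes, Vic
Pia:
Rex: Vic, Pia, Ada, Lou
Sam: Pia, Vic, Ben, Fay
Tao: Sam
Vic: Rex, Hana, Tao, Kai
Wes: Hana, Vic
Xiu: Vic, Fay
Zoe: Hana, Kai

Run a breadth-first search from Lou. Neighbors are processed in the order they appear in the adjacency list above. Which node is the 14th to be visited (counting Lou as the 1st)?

Visit Lou; enqueue Wes, Vic → queue [Wes, Vic]
Visit Wes; enqueue Hana → queue [Vic, Hana]
Visit Vic; enqueue Rex, Tao, Kai → queue [Hana, Rex, Tao, Kai]
Visit Hana; enqueue Xiu, Zoe → queue [Rex, Tao, Kai, Xiu, Zoe]
Visit Rex; enqueue Pia, Ada → queue [Tao, Kai, Xiu, Zoe, Pia, Ada]
Visit Tao; enqueue Sam → queue [Kai, Xiu, Zoe, Pia, Ada, Sam]
Visit Kai; enqueue Fay → queue [Xiu, Zoe, Pia, Ada, Sam, Fay]
Visit Xiu → queue [Zoe, Pia, Ada, Sam, Fay]
Visit Zoe → queue [Pia, Ada, Sam, Fay]
Visit Pia → queue [Ada, Sam, Fay]
Visit Ada → queue [Sam, Fay]
Visit Sam; enqueue Ben → queue [Fay, Ben]
Visit Fay → queue [Ben]
Visit Ben → queue []

Visit order: Lou, Wes, Vic, Hana, Rex, Tao, Kai, Xiu, Zoe, Pia, Ada, Sam, Fay, Ben

Ben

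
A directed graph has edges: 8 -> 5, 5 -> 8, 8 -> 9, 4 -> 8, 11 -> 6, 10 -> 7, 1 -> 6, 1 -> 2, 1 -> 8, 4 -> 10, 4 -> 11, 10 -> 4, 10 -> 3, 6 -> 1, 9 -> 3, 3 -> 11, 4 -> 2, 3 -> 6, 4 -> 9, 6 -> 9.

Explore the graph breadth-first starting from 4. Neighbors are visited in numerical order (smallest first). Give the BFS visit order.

Visit 4; enqueue 2, 8, 9, 10, 11 → queue [2, 8, 9, 10, 11]
Visit 2 → queue [8, 9, 10, 11]
Visit 8; enqueue 5 → queue [9, 10, 11, 5]
Visit 9; enqueue 3 → queue [10, 11, 5, 3]
Visit 10; enqueue 7 → queue [11, 5, 3, 7]
Visit 11; enqueue 6 → queue [5, 3, 7, 6]
Visit 5 → queue [3, 7, 6]
Visit 3 → queue [7, 6]
Visit 7 → queue [6]
Visit 6; enqueue 1 → queue [1]
Visit 1 → queue []

4 2 8 9 10 11 5 3 7 6 1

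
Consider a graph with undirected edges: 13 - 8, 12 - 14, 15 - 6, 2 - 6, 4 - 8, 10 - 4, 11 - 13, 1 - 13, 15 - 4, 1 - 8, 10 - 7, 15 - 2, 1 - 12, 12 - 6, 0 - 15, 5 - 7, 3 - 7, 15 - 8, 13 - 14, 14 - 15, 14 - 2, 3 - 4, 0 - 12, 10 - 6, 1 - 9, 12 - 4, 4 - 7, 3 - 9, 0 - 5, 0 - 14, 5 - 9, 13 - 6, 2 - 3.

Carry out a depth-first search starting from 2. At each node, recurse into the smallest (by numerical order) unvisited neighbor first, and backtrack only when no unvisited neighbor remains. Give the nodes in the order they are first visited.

2 3 4 7 5 0 12 1 8 13 6 10 15 14 11 9

Visit 2
2 → 3
3 → 4
4 → 7
7 → 5
5 → 0
0 → 12
12 → 1
1 → 8
8 → 13
13 → 6
6 → 10
6 → 15
15 → 14
13 → 11
1 → 9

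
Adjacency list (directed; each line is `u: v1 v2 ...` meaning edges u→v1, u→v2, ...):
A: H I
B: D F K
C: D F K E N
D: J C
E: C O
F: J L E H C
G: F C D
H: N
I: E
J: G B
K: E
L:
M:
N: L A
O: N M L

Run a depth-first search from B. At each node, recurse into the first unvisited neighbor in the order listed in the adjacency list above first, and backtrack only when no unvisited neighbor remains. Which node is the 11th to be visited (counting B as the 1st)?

Visit B
B → D
D → J
J → G
G → F
F → L
F → E
E → C
C → K
C → N
N → A
A → H
A → I
E → O
O → M

Visit order: B, D, J, G, F, L, E, C, K, N, A, H, I, O, M

A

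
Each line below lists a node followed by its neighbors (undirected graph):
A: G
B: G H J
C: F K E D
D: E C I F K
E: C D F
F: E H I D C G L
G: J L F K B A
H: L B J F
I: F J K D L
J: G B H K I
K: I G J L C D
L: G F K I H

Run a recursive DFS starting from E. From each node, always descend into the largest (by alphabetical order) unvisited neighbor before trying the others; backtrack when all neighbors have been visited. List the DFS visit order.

E, F, L, K, J, I, D, C, H, B, G, A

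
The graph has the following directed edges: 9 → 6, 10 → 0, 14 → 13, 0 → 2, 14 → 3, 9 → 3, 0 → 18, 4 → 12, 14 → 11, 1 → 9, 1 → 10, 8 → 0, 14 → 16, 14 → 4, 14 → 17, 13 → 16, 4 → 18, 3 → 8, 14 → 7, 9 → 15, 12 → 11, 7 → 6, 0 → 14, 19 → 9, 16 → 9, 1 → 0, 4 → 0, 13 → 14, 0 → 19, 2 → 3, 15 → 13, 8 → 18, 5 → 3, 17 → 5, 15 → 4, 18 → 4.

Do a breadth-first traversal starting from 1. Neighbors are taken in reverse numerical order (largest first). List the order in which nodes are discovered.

1 → 10 → 9 → 0 → 15 → 6 → 3 → 19 → 18 → 14 → 2 → 13 → 4 → 8 → 17 → 16 → 11 → 7 → 12 → 5

Visit 1; enqueue 10, 9, 0 → queue [10, 9, 0]
Visit 10 → queue [9, 0]
Visit 9; enqueue 15, 6, 3 → queue [0, 15, 6, 3]
Visit 0; enqueue 19, 18, 14, 2 → queue [15, 6, 3, 19, 18, 14, 2]
Visit 15; enqueue 13, 4 → queue [6, 3, 19, 18, 14, 2, 13, 4]
Visit 6 → queue [3, 19, 18, 14, 2, 13, 4]
Visit 3; enqueue 8 → queue [19, 18, 14, 2, 13, 4, 8]
Visit 19 → queue [18, 14, 2, 13, 4, 8]
Visit 18 → queue [14, 2, 13, 4, 8]
Visit 14; enqueue 17, 16, 11, 7 → queue [2, 13, 4, 8, 17, 16, 11, 7]
Visit 2 → queue [13, 4, 8, 17, 16, 11, 7]
Visit 13 → queue [4, 8, 17, 16, 11, 7]
Visit 4; enqueue 12 → queue [8, 17, 16, 11, 7, 12]
Visit 8 → queue [17, 16, 11, 7, 12]
Visit 17; enqueue 5 → queue [16, 11, 7, 12, 5]
Visit 16 → queue [11, 7, 12, 5]
Visit 11 → queue [7, 12, 5]
Visit 7 → queue [12, 5]
Visit 12 → queue [5]
Visit 5 → queue []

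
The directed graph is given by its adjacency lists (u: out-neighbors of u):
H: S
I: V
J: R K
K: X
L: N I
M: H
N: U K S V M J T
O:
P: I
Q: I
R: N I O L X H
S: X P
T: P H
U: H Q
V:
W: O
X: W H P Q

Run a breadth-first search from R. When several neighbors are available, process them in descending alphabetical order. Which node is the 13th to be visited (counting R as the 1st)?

T

Visit R; enqueue X, O, N, L, I, H → queue [X, O, N, L, I, H]
Visit X; enqueue W, Q, P → queue [O, N, L, I, H, W, Q, P]
Visit O → queue [N, L, I, H, W, Q, P]
Visit N; enqueue V, U, T, S, M, K, J → queue [L, I, H, W, Q, P, V, U, T, S, M, K, J]
Visit L → queue [I, H, W, Q, P, V, U, T, S, M, K, J]
Visit I → queue [H, W, Q, P, V, U, T, S, M, K, J]
Visit H → queue [W, Q, P, V, U, T, S, M, K, J]
Visit W → queue [Q, P, V, U, T, S, M, K, J]
Visit Q → queue [P, V, U, T, S, M, K, J]
Visit P → queue [V, U, T, S, M, K, J]
Visit V → queue [U, T, S, M, K, J]
Visit U → queue [T, S, M, K, J]
Visit T → queue [S, M, K, J]
Visit S → queue [M, K, J]
Visit M → queue [K, J]
Visit K → queue [J]
Visit J → queue []

Visit order: R, X, O, N, L, I, H, W, Q, P, V, U, T, S, M, K, J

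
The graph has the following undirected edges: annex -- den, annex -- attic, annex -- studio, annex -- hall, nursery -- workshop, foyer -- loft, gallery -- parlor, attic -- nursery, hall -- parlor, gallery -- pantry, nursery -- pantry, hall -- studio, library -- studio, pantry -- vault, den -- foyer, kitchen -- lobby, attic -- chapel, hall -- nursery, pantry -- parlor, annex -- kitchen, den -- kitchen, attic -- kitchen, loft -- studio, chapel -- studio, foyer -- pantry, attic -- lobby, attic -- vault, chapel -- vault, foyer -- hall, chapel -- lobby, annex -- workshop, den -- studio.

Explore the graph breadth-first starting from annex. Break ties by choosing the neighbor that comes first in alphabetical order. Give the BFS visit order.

Visit annex; enqueue attic, den, hall, kitchen, studio, workshop → queue [attic, den, hall, kitchen, studio, workshop]
Visit attic; enqueue chapel, lobby, nursery, vault → queue [den, hall, kitchen, studio, workshop, chapel, lobby, nursery, vault]
Visit den; enqueue foyer → queue [hall, kitchen, studio, workshop, chapel, lobby, nursery, vault, foyer]
Visit hall; enqueue parlor → queue [kitchen, studio, workshop, chapel, lobby, nursery, vault, foyer, parlor]
Visit kitchen → queue [studio, workshop, chapel, lobby, nursery, vault, foyer, parlor]
Visit studio; enqueue library, loft → queue [workshop, chapel, lobby, nursery, vault, foyer, parlor, library, loft]
Visit workshop → queue [chapel, lobby, nursery, vault, foyer, parlor, library, loft]
Visit chapel → queue [lobby, nursery, vault, foyer, parlor, library, loft]
Visit lobby → queue [nursery, vault, foyer, parlor, library, loft]
Visit nursery; enqueue pantry → queue [vault, foyer, parlor, library, loft, pantry]
Visit vault → queue [foyer, parlor, library, loft, pantry]
Visit foyer → queue [parlor, library, loft, pantry]
Visit parlor; enqueue gallery → queue [library, loft, pantry, gallery]
Visit library → queue [loft, pantry, gallery]
Visit loft → queue [pantry, gallery]
Visit pantry → queue [gallery]
Visit gallery → queue []

annex, attic, den, hall, kitchen, studio, workshop, chapel, lobby, nursery, vault, foyer, parlor, library, loft, pantry, gallery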